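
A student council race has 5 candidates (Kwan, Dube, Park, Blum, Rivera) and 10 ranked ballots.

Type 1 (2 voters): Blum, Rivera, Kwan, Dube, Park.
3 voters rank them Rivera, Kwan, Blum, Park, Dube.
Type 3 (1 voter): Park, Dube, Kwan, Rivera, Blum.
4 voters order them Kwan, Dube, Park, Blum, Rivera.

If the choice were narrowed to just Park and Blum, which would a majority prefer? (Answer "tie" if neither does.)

tie

Ballots ranking Park above Blum: 1 + 4 = 5.
Ballots ranking Blum above Park: 10 − 5 = 5.
5–5: the pair ties.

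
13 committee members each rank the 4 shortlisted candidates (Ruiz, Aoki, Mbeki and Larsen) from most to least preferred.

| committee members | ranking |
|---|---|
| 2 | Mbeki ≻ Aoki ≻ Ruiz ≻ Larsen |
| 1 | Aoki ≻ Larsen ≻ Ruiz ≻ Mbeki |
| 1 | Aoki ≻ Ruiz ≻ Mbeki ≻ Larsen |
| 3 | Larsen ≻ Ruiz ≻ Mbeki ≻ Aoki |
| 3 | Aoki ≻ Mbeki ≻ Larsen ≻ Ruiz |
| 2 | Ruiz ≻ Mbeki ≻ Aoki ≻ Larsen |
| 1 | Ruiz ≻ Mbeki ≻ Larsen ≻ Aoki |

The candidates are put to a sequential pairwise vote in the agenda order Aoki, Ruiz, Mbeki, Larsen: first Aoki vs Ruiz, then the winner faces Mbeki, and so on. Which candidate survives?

Round 1: Aoki vs Ruiz — 7–6, Aoki advances.
Round 2: Aoki vs Mbeki — 5–8, Mbeki advances.
Round 3: Mbeki vs Larsen — 9–4, Mbeki advances.
Mbeki survives the agenda.

Mbeki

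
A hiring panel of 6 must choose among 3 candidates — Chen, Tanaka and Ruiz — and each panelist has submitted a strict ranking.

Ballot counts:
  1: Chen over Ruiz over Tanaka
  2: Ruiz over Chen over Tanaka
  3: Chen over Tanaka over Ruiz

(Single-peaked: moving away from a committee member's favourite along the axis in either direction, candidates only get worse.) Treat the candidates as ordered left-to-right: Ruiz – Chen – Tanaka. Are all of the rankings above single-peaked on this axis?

yes

Axis positions: Ruiz=1, Chen=2, Tanaka=3.
Faction 1 (peak Chen at position 2): ranking walks positions 2-1-3, expanding outward from the peak — single-peaked.
Faction 2 (peak Ruiz at position 1): ranking walks positions 1-2-3, expanding outward from the peak — single-peaked.
Faction 3 (peak Chen at position 2): ranking walks positions 2-3-1, expanding outward from the peak — single-peaked.
Every ranking is single-peaked on this axis.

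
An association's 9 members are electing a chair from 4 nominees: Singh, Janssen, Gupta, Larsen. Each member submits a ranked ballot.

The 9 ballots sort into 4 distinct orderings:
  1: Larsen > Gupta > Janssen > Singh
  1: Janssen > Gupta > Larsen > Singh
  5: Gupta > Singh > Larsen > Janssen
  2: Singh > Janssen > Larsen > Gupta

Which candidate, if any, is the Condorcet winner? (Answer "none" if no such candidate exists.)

Gupta

Head-to-head results (9 voters):
Singh–Janssen: Singh 7–2.
Singh vs Gupta: Singh preferred on 2 ballots; Gupta wins 7–2.
Singh vs Larsen: Singh is ranked higher on 5+2 = 7 ballots, Larsen on 2. Singh wins 7–2.
Janssen vs Gupta: Gupta wins 6–3.
Janssen vs Larsen: Janssen is ranked higher on 1+2 = 3 ballots, Larsen on 6. Larsen wins 6–3.
Gupta vs Larsen: Gupta wins 6–3.
Gupta beats each of Singh, Janssen, Larsen — Gupta is the Condorcet winner.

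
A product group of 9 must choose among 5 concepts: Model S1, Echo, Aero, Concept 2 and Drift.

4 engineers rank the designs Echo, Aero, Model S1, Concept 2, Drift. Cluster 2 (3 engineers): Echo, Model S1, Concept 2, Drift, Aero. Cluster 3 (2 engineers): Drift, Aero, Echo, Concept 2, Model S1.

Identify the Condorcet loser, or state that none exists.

Head-to-head results (9 engineers):
Model S1 vs Echo: Model S1 preferred on 0 ballots; Echo wins 9–0.
Model S1–Aero: Aero 6–3.
Model S1 vs Concept 2: Model S1 wins 7–2.
Model S1 vs Drift: Model S1 is ranked higher on 4+3 = 7 ballots, Drift on 2. Model S1 wins 7–2.
Echo vs Aero: Echo preferred on 4+3 = 7 ballots; Echo wins 7–2.
Echo vs Concept 2: Echo is ranked higher on 4+3+2 = 9 ballots, Concept 2 on 0. Echo wins 9–0.
Echo vs Drift: Echo is ranked higher on 4+3 = 7 ballots, Drift on 2. Echo wins 7–2.
Aero vs Concept 2: Aero wins 6–3.
Aero–Drift: Drift 5–4.
Concept 2 vs Drift: Concept 2, 7–2.
Every design wins at least one matchup (Model S1 beats Concept 2; Echo beats Model S1; Aero beats Model S1; Concept 2 beats Drift; Drift beats Aero), so there is no Condorcet loser.

none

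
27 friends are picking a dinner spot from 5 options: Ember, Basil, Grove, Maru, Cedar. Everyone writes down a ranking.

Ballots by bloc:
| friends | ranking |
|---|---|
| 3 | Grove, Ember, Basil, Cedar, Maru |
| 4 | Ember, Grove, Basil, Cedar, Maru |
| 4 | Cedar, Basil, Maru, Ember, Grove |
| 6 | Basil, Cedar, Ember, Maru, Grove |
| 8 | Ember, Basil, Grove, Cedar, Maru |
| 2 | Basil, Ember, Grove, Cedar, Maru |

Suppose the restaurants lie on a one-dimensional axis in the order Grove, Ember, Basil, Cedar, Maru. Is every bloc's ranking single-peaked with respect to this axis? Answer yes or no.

Axis positions: Grove=1, Ember=2, Basil=3, Cedar=4, Maru=5.
Bloc 1 (peak Grove at position 1): ranking walks positions 1-2-3-4-5, expanding outward from the peak — single-peaked.
Bloc 2 (peak Ember at position 2): ranking walks positions 2-1-3-4-5, expanding outward from the peak — single-peaked.
Bloc 3 (peak Cedar at position 4): ranking walks positions 4-3-5-2-1, expanding outward from the peak — single-peaked.
Bloc 4 (peak Basil at position 3): ranking walks positions 3-4-2-5-1, expanding outward from the peak — single-peaked.
Bloc 5 (peak Ember at position 2): ranking walks positions 2-3-1-4-5, expanding outward from the peak — single-peaked.
Bloc 6 (peak Basil at position 3): ranking walks positions 3-2-1-4-5, expanding outward from the peak — single-peaked.
Every ranking is single-peaked on this axis.

yes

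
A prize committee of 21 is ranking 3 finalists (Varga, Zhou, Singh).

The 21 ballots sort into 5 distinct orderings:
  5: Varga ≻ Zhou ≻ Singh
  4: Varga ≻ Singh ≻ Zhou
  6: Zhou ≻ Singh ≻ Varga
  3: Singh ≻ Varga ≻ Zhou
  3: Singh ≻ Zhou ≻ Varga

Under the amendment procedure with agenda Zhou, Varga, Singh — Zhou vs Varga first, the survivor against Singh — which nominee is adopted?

Round 1: Zhou vs Varga — 9–12, Varga advances.
Round 2: Varga vs Singh — 9–12, Singh advances.
Singh survives the agenda.

Singh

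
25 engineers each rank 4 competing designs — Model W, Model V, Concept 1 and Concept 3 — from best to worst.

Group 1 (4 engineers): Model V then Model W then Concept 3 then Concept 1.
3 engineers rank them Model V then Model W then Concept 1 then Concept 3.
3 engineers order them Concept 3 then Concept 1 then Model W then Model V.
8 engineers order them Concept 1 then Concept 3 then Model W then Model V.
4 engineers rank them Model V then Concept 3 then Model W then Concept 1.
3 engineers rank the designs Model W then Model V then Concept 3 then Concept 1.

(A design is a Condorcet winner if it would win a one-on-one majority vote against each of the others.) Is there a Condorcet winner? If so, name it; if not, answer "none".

Pairwise majorities:
Model W vs Model V: Model W is ranked higher on 3+8+3 = 14 ballots, Model V on 11. Model W wins 14–11.
Model W vs Concept 1: 14 to 11, Model W.
Model W vs Concept 3: Model W is ranked higher on 4+3+3 = 10 ballots, Concept 3 on 15. Concept 3 wins 15–10.
Model V vs Concept 1: Model V preferred on 4+3+4+3 = 14 ballots; Model V wins 14–11.
Model V vs Concept 3: 14 to 11, Model V.
Concept 1 vs Concept 3: Concept 1 is ranked higher on 3+8 = 11 ballots, Concept 3 on 14. Concept 3 wins 14–11.
Each design drops at least one matchup (Model W loses to Concept 3; Model V loses to Model W; Concept 1 loses to Model W; Concept 3 loses to Model V); the cycle Model W > Model V > Concept 3 > Model W rules out a Condorcet winner.

none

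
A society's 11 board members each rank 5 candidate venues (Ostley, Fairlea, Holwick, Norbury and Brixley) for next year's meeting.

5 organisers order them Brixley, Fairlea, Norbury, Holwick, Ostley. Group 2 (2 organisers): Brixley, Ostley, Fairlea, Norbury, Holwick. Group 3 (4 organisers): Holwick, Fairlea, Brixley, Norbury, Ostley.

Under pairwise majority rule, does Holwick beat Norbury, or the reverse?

Ballots ranking Holwick above Norbury: 4.
Ballots ranking Norbury above Holwick: 11 − 4 = 7.
Norbury wins the head-to-head 7–4.

Norbury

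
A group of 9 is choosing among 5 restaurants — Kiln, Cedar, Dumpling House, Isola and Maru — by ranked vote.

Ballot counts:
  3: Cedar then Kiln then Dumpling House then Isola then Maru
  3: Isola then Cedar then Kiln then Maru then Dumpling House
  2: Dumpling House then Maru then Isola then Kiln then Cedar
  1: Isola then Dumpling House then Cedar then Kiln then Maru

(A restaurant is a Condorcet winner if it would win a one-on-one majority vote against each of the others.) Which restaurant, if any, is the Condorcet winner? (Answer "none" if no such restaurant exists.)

none

Check each pair by majority over 9 ballots:
Kiln vs Cedar: 2 to 7, Cedar.
Kiln vs Dumpling House: Kiln is ranked higher on 3+3 = 6 ballots, Dumpling House on 3. Kiln wins 6–3.
Kiln vs Isola: 3 for Kiln, 6 for Isola — Isola by 6–3.
Kiln vs Maru: 7 to 2, Kiln.
Cedar vs Dumpling House: 6 to 3, Cedar.
Cedar vs Isola: Cedar is ranked higher on 3 ballots, Isola on 6. Isola wins 6–3.
Cedar vs Maru: 7 to 2, Cedar.
Dumpling House vs Isola: 3+2 = 5 for Dumpling House, 4 for Isola — Dumpling House by 5–4.
Dumpling House vs Maru: Dumpling House preferred on 3+2+1 = 6 ballots; Dumpling House wins 6–3.
Isola vs Maru: Isola is ranked higher on 3+3+1 = 7 ballots, Maru on 2. Isola wins 7–2.
Every restaurant loses at least once (Kiln loses to Cedar; Cedar loses to Isola; Dumpling House loses to Kiln; Isola loses to Dumpling House; Maru loses to Kiln). The majority relation contains the cycle Kiln > Dumpling House > Isola > Kiln, so there is no Condorcet winner.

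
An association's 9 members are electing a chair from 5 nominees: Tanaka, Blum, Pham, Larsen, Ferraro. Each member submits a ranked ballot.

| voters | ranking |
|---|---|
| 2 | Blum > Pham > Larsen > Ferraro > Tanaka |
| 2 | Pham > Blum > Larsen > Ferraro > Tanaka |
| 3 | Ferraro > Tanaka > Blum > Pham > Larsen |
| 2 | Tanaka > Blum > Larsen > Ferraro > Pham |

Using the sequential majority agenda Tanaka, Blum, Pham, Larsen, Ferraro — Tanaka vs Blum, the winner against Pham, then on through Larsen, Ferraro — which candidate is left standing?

Round 1: Tanaka vs Blum — 5–4, Tanaka advances.
Round 2: Tanaka vs Pham — 5–4, Tanaka advances.
Round 3: Tanaka vs Larsen — 5–4, Tanaka advances.
Round 4: Tanaka vs Ferraro — 2–7, Ferraro advances.
Ferraro survives the agenda.

Ferraro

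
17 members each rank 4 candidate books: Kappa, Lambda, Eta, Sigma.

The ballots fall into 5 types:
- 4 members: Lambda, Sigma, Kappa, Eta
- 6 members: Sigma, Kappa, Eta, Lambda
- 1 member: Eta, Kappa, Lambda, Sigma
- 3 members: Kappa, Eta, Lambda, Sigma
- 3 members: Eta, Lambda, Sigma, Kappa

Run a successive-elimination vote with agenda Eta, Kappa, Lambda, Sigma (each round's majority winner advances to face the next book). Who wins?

Sigma

Round 1: Eta vs Kappa — 4–13, Kappa advances.
Round 2: Kappa vs Lambda — 10–7, Kappa advances.
Round 3: Kappa vs Sigma — 4–13, Sigma advances.
Sigma survives the agenda.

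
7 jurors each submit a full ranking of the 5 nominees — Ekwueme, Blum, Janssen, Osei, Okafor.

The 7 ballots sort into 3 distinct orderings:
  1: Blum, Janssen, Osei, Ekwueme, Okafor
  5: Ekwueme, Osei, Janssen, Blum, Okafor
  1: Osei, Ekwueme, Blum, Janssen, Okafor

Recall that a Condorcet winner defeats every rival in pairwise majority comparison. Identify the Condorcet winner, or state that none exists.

Check each pair by majority over 7 ballots:
Ekwueme vs Blum: Ekwueme wins 6–1.
Ekwueme vs Janssen: Ekwueme, 6–1.
Ekwueme vs Osei: Ekwueme wins 5–2.
Ekwueme vs Okafor: Ekwueme wins 7–0.
Blum vs Janssen: Blum is ranked higher on 1+1 = 2 ballots, Janssen on 5. Janssen wins 5–2.
Blum vs Osei: Blum preferred on 1 ballot; Osei wins 6–1.
Blum–Okafor: Blum 7–0.
Janssen vs Osei: Osei wins 6–1.
Janssen vs Okafor: Janssen preferred on 1+5+1 = 7 ballots; Janssen wins 7–0.
Osei vs Okafor: 7 to 0, Osei.
Only Ekwueme has no losses; Ekwueme is the Condorcet winner.

Ekwueme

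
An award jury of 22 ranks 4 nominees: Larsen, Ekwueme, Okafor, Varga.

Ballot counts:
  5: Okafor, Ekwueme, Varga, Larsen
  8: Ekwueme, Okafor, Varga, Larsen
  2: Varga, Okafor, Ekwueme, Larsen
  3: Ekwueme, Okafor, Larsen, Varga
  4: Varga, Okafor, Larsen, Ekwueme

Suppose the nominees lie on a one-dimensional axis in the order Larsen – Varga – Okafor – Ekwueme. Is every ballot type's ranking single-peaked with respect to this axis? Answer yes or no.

Axis positions: Larsen=1, Varga=2, Okafor=3, Ekwueme=4.
Ballot type 1 (peak Okafor at position 3): ranking walks positions 3-4-2-1, expanding outward from the peak — single-peaked.
Ballot type 2 (peak Ekwueme at position 4): ranking walks positions 4-3-2-1, expanding outward from the peak — single-peaked.
Ballot type 3 (peak Varga at position 2): ranking walks positions 2-3-4-1, expanding outward from the peak — single-peaked.
Ballot type 4: ranking walks positions 4-3-1-2; Larsen is ranked above Varga even though Varga lies between Larsen and the peak Ekwueme on the axis — preferences dip and rise again. Not single-peaked.
Ballot type 5 (peak Varga at position 2): ranking walks positions 2-3-1-4, expanding outward from the peak — single-peaked.
Ballot type 4 violates single-peakedness, so the profile is not single-peaked on this axis.

no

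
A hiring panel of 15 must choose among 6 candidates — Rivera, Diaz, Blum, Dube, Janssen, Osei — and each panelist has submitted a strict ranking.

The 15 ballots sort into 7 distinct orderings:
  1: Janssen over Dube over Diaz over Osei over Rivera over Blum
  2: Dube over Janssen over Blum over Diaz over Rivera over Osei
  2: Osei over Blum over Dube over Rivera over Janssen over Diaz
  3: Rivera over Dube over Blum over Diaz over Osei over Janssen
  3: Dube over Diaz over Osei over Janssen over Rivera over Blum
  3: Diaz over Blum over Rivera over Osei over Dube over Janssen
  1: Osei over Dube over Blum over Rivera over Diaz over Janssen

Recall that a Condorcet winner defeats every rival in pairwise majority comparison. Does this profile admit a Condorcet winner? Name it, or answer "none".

Dube

Pairwise majorities:
Rivera vs Diaz: Diaz, 9–6.
Rivera vs Blum: Blum wins 8–7.
Rivera vs Dube: Dube wins 9–6.
Rivera–Janssen: Rivera 9–6.
Rivera vs Osei: Rivera wins 8–7.
Diaz vs Blum: Blum, 8–7.
Diaz–Dube: Dube 12–3.
Diaz vs Janssen: Diaz wins 10–5.
Diaz vs Osei: Diaz wins 12–3.
Blum–Dube: Dube 10–5.
Blum vs Janssen: Blum wins 9–6.
Blum vs Osei: Blum, 8–7.
Dube vs Janssen: Dube, 14–1.
Dube–Osei: Dube 9–6.
Janssen vs Osei: Osei wins 12–3.
Dube wins every pairwise contest, so Dube is the Condorcet winner.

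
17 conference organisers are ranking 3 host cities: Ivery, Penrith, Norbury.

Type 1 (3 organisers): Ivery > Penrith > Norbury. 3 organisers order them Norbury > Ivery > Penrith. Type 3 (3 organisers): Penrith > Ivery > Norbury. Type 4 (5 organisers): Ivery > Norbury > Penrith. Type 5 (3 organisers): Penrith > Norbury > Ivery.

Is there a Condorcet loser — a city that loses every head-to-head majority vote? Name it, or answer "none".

Norbury

Head-to-head results (17 organisers):
Ivery vs Penrith: 11 to 6, Ivery.
Ivery vs Norbury: Ivery preferred on 3+3+5 = 11 ballots; Ivery wins 11–6.
Penrith vs Norbury: Penrith, 9–8.
Norbury loses to every other city — it is the Condorcet loser.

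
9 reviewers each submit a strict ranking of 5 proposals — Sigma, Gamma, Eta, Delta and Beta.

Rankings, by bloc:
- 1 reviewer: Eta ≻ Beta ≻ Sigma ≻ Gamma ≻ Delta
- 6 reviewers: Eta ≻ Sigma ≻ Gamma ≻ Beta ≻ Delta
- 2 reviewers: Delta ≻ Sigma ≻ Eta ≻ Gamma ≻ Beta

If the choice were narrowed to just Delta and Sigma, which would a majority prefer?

Sigma

Ballots ranking Delta above Sigma: 2.
Ballots ranking Sigma above Delta: 9 − 2 = 7.
Sigma wins the head-to-head 7–2.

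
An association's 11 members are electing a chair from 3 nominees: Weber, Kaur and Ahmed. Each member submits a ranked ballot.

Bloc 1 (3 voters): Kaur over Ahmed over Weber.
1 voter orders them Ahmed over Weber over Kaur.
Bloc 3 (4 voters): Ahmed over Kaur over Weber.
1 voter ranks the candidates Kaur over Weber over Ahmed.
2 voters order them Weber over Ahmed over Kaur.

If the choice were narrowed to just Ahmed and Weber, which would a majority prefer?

Ahmed

Ballots ranking Ahmed above Weber: 3 + 1 + 4 = 8.
Ballots ranking Weber above Ahmed: 11 − 8 = 3.
Ahmed wins the head-to-head 8–3.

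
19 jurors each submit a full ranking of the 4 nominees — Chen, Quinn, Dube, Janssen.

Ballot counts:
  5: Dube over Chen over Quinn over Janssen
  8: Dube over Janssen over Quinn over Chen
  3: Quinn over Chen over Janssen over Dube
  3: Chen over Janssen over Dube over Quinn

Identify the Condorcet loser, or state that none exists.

Pairwise majorities:
Chen–Quinn: Quinn 11–8.
Chen vs Dube: 6 to 13, Dube.
Chen vs Janssen: Chen, 11–8.
Quinn vs Dube: Quinn is ranked higher on 3 ballots, Dube on 16. Dube wins 16–3.
Quinn vs Janssen: Janssen wins 11–8.
Dube vs Janssen: Dube, 13–6.
Each nominee has at least one pairwise win (Chen beats Janssen; Quinn beats Chen; Dube beats Chen; Janssen beats Quinn) — no Condorcet loser.

none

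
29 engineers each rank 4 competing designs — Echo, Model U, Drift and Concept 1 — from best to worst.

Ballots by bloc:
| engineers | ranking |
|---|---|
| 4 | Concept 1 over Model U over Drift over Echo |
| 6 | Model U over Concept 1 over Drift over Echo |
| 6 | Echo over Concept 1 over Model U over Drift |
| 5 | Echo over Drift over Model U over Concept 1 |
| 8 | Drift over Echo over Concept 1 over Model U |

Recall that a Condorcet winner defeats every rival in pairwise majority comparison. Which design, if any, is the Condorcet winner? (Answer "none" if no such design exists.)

none

Check each pair by majority over 29 ballots:
Echo vs Model U: 19 to 10, Echo.
Echo vs Drift: Drift wins 18–11.
Echo–Concept 1: Echo 19–10.
Model U vs Drift: Model U, 16–13.
Model U vs Concept 1: Concept 1 wins 18–11.
Drift vs Concept 1: Concept 1 wins 16–13.
Every design loses at least once (Echo loses to Drift; Model U loses to Echo; Drift loses to Model U; Concept 1 loses to Echo). The majority relation contains the cycle Echo → Model U → Drift → Echo, so there is no Condorcet winner.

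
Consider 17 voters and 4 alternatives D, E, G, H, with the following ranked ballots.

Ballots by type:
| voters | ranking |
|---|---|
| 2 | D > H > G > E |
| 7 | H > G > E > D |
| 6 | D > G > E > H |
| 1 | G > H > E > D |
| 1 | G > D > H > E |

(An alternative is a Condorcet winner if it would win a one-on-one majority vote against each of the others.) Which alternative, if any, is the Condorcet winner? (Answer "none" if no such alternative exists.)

Check each pair by majority over 17 ballots:
D–E: D 9–8.
D vs G: 2+6 = 8 for D, 9 for G — G by 9–8.
D vs H: D is ranked higher on 2+6+1 = 9 ballots, H on 8. D wins 9–8.
E–G: G 17–0.
E vs H: E is ranked higher on 6 ballots, H on 11. H wins 11–6.
G–H: H 9–8.
Each alternative drops at least one matchup (D loses to G; E loses to D; G loses to H; H loses to D); the cycle D > H > G > D rules out a Condorcet winner.

none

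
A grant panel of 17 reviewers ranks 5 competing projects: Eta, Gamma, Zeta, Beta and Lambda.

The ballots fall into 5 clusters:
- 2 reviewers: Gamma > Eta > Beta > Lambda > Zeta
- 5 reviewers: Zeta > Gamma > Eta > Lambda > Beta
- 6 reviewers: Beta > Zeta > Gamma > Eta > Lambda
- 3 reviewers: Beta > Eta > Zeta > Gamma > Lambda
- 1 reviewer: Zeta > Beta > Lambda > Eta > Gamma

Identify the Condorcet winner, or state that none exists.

Check each pair by majority over 17 ballots:
Eta vs Gamma: 4 to 13, Gamma.
Eta vs Zeta: Zeta wins 12–5.
Eta–Beta: Beta 10–7.
Eta–Lambda: Eta 16–1.
Gamma vs Zeta: Gamma is ranked higher on 2 ballots, Zeta on 15. Zeta wins 15–2.
Gamma vs Beta: 2+5 = 7 for Gamma, 10 for Beta — Beta by 10–7.
Gamma vs Lambda: 16 to 1, Gamma.
Zeta vs Beta: 5+1 = 6 for Zeta, 11 for Beta — Beta by 11–6.
Zeta vs Lambda: 15 to 2, Zeta.
Beta vs Lambda: Beta is ranked higher on 2+6+3+1 = 12 ballots, Lambda on 5. Beta wins 12–5.
Beta beats each of Eta, Gamma, Zeta, Lambda — Beta is the Condorcet winner.

Beta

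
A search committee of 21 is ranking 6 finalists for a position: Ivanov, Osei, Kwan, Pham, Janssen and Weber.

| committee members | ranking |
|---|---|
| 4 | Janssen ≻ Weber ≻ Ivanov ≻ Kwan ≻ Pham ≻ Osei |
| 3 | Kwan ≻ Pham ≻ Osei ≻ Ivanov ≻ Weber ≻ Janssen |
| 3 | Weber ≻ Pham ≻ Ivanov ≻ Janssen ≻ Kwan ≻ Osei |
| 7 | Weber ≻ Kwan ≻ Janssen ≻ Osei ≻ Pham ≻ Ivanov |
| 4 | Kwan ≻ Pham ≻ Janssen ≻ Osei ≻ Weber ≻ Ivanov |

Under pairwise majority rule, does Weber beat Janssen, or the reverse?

Ballots ranking Weber above Janssen: 3 + 3 + 7 = 13.
Ballots ranking Janssen above Weber: 21 − 13 = 8.
Weber wins the head-to-head 13–8.

Weber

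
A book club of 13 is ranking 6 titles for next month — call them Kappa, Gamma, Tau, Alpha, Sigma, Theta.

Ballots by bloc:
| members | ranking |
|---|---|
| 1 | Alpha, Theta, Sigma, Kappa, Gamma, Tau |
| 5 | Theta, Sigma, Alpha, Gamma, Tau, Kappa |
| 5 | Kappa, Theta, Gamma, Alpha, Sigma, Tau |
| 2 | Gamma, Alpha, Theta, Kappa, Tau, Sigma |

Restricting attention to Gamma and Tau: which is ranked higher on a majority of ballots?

Ballots ranking Gamma above Tau: 1 + 5 + 5 + 2 = 13.
Ballots ranking Tau above Gamma: 13 − 13 = 0.
Gamma wins the head-to-head 13–0.

Gamma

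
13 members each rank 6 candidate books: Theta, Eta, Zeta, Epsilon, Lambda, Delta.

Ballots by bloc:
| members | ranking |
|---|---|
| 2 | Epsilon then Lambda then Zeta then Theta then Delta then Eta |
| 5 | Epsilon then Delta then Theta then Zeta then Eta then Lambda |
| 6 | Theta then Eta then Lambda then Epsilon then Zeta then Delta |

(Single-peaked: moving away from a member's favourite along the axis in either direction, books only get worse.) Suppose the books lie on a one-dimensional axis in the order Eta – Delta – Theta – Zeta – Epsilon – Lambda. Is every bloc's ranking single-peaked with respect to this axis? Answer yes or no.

Axis positions: Eta=1, Delta=2, Theta=3, Zeta=4, Epsilon=5, Lambda=6.
Bloc 1 (peak Epsilon at position 5): ranking walks positions 5-6-4-3-2-1, expanding outward from the peak — single-peaked.
Bloc 2: ranking walks positions 5-2-3-4-1-6; Delta is ranked above Zeta even though Zeta lies between Delta and the peak Epsilon on the axis — preferences dip and rise again. Not single-peaked.
Bloc 3: ranking walks positions 3-1-6-5-4-2; Eta is ranked above Delta even though Delta lies between Eta and the peak Theta on the axis — preferences dip and rise again. Not single-peaked.
Bloc 2 violates single-peakedness, so the profile is not single-peaked on this axis.

no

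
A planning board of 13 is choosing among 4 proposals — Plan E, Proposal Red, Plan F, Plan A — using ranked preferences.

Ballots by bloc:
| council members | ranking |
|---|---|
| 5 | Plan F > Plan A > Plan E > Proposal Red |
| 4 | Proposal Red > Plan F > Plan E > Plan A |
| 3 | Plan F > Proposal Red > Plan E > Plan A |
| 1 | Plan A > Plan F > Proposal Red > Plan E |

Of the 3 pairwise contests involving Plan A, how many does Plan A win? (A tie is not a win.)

Plan A against each rival (13 council members):
Plan A vs Plan E: Plan E, 7–6.
Plan A vs Proposal Red: Proposal Red wins 7–6.
Plan A vs Plan F: Plan F, 12–1.
Plan A beats no one; loses to Plan E, Proposal Red, Plan F — 0 pairwise wins.

0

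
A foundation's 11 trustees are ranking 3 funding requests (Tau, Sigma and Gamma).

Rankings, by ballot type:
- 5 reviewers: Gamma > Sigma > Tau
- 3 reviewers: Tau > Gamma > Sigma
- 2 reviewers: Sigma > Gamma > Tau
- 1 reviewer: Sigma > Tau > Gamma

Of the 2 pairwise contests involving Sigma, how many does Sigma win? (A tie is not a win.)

Sigma against each rival (11 reviewers):
Sigma vs Tau: Sigma is ranked higher on 5+2+1 = 8 ballots, Tau on 3. Sigma wins 8–3.
Sigma vs Gamma: 2+1 = 3 for Sigma, 8 for Gamma — Gamma by 8–3.
Sigma beats Tau; loses to Gamma — 1 pairwise win.

1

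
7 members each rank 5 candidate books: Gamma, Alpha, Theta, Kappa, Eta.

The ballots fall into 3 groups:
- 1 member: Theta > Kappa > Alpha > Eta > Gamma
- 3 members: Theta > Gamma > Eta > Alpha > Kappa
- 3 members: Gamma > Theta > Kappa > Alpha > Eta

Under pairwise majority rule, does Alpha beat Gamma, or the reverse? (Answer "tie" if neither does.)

Gamma

Ballots ranking Alpha above Gamma: 1.
Ballots ranking Gamma above Alpha: 7 − 1 = 6.
Gamma wins the head-to-head 6–1.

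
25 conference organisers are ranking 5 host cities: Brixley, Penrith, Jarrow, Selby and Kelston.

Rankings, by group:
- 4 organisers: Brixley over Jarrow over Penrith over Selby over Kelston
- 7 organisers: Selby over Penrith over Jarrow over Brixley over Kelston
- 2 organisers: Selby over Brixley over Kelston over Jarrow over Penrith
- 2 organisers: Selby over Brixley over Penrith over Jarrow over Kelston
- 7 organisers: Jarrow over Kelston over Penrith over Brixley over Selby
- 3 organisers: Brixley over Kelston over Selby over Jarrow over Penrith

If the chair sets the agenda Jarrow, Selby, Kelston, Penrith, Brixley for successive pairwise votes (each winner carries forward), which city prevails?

Brixley

Round 1: Jarrow vs Selby — 11–14, Selby advances.
Round 2: Selby vs Kelston — 15–10, Selby advances.
Round 3: Selby vs Penrith — 14–11, Selby advances.
Round 4: Selby vs Brixley — 11–14, Brixley advances.
Brixley survives the agenda.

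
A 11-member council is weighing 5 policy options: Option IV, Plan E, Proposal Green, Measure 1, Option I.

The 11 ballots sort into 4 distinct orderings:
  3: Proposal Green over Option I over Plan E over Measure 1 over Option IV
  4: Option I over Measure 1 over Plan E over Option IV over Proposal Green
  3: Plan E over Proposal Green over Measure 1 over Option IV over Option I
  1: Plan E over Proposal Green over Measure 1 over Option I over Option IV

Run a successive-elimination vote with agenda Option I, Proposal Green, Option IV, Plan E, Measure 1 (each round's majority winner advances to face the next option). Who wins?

Round 1: Option I vs Proposal Green — 4–7, Proposal Green advances.
Round 2: Proposal Green vs Option IV — 7–4, Proposal Green advances.
Round 3: Proposal Green vs Plan E — 3–8, Plan E advances.
Round 4: Plan E vs Measure 1 — 7–4, Plan E advances.
Plan E survives the agenda.

Plan E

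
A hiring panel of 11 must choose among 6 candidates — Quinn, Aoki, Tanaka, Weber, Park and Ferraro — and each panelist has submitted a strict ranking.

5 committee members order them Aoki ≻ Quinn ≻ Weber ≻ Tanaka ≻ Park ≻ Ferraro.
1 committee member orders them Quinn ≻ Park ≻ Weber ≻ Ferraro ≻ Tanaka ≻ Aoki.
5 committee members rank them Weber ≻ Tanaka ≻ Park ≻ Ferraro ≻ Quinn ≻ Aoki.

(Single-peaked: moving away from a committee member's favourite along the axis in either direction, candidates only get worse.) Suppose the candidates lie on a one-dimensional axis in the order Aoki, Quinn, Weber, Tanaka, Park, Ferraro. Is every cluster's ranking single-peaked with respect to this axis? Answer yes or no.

no

Axis positions: Aoki=1, Quinn=2, Weber=3, Tanaka=4, Park=5, Ferraro=6.
Cluster 1 (peak Aoki at position 1): ranking walks positions 1-2-3-4-5-6, expanding outward from the peak — single-peaked.
Cluster 2: ranking walks positions 2-5-3-6-4-1; Park is ranked above Weber even though Weber lies between Park and the peak Quinn on the axis — preferences dip and rise again. Not single-peaked.
Cluster 3 (peak Weber at position 3): ranking walks positions 3-4-5-6-2-1, expanding outward from the peak — single-peaked.
Cluster 2 violates single-peakedness, so the profile is not single-peaked on this axis.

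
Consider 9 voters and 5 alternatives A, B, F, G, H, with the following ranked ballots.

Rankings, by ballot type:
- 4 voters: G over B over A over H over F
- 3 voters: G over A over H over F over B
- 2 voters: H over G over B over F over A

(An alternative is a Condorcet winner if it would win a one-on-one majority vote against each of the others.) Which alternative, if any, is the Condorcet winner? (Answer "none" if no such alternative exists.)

G

Pairwise majorities:
A vs B: B wins 6–3.
A–F: A 7–2.
A–G: G 9–0.
A vs H: A wins 7–2.
B vs F: B wins 6–3.
B–G: G 9–0.
B–H: H 5–4.
F vs G: G, 9–0.
F vs H: H wins 9–0.
G–H: G 7–2.
G beats each of A, B, F, H — G is the Condorcet winner.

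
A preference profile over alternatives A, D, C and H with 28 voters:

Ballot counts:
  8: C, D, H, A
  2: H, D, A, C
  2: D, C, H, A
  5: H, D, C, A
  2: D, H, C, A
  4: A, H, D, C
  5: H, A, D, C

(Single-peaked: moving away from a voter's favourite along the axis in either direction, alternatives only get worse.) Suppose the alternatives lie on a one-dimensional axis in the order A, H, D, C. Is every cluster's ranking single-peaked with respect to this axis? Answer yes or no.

Axis positions: A=1, H=2, D=3, C=4.
Cluster 1 (peak C at position 4): ranking walks positions 4-3-2-1, expanding outward from the peak — single-peaked.
Cluster 2 (peak H at position 2): ranking walks positions 2-3-1-4, expanding outward from the peak — single-peaked.
Cluster 3 (peak D at position 3): ranking walks positions 3-4-2-1, expanding outward from the peak — single-peaked.
Cluster 4 (peak H at position 2): ranking walks positions 2-3-4-1, expanding outward from the peak — single-peaked.
Cluster 5 (peak D at position 3): ranking walks positions 3-2-4-1, expanding outward from the peak — single-peaked.
Cluster 6 (peak A at position 1): ranking walks positions 1-2-3-4, expanding outward from the peak — single-peaked.
Cluster 7 (peak H at position 2): ranking walks positions 2-1-3-4, expanding outward from the peak — single-peaked.
Every ranking is single-peaked on this axis.

yes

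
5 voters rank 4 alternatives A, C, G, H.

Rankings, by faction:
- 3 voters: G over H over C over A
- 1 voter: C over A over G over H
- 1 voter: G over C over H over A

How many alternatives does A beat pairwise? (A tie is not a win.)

A against each rival (5 voters):
A vs C: A preferred on 0 ballots; C wins 5–0.
A vs G: A is ranked higher on 1 ballot, G on 4. G wins 4–1.
A vs H: A is ranked higher on 1 ballot, H on 4. H wins 4–1.
A beats no one; loses to C, G, H — 0 pairwise wins.

0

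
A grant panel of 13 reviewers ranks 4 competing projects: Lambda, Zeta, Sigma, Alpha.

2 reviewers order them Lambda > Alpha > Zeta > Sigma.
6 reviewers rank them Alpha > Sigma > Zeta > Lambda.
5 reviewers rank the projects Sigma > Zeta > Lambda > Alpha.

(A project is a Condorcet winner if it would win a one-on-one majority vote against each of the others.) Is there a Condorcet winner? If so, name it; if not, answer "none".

none

Head-to-head results (13 reviewers):
Lambda vs Zeta: 2 for Lambda, 11 for Zeta — Zeta by 11–2.
Lambda vs Sigma: Sigma, 11–2.
Lambda vs Alpha: Lambda is ranked higher on 2+5 = 7 ballots, Alpha on 6. Lambda wins 7–6.
Zeta vs Sigma: Zeta is ranked higher on 2 ballots, Sigma on 11. Sigma wins 11–2.
Zeta vs Alpha: Alpha wins 8–5.
Sigma–Alpha: Alpha 8–5.
Each project drops at least one matchup (Lambda loses to Zeta; Zeta loses to Sigma; Sigma loses to Alpha; Alpha loses to Lambda); the cycle Lambda > Alpha > Zeta > Lambda rules out a Condorcet winner.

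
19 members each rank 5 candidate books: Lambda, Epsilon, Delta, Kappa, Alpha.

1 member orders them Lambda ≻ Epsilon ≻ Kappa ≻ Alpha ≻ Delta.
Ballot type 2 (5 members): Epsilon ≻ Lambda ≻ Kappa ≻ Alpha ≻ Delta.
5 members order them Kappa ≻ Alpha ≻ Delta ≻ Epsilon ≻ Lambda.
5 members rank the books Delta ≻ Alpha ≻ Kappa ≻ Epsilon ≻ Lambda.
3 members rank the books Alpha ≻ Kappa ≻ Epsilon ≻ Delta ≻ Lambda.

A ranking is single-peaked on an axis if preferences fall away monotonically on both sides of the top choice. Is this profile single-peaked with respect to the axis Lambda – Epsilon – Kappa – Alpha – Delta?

yes

Axis positions: Lambda=1, Epsilon=2, Kappa=3, Alpha=4, Delta=5.
Ballot type 1 (peak Lambda at position 1): ranking walks positions 1-2-3-4-5, expanding outward from the peak — single-peaked.
Ballot type 2 (peak Epsilon at position 2): ranking walks positions 2-1-3-4-5, expanding outward from the peak — single-peaked.
Ballot type 3 (peak Kappa at position 3): ranking walks positions 3-4-5-2-1, expanding outward from the peak — single-peaked.
Ballot type 4 (peak Delta at position 5): ranking walks positions 5-4-3-2-1, expanding outward from the peak — single-peaked.
Ballot type 5 (peak Alpha at position 4): ranking walks positions 4-3-2-5-1, expanding outward from the peak — single-peaked.
Every ranking is single-peaked on this axis.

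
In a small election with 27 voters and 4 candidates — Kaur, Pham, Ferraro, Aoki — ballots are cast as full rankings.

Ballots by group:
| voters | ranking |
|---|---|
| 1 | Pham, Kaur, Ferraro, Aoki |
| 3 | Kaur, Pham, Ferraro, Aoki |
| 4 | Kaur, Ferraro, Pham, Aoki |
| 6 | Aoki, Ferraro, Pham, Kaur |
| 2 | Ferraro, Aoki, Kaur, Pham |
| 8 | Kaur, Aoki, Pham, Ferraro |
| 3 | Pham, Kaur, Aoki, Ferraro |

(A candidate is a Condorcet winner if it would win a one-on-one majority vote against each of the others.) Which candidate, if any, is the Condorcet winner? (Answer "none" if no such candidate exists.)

Kaur

Head-to-head results (27 voters):
Kaur vs Pham: 3+4+2+8 = 17 for Kaur, 10 for Pham — Kaur by 17–10.
Kaur vs Ferraro: 1+3+4+8+3 = 19 for Kaur, 8 for Ferraro — Kaur by 19–8.
Kaur vs Aoki: 19 to 8, Kaur.
Pham vs Ferraro: 1+3+8+3 = 15 for Pham, 12 for Ferraro — Pham by 15–12.
Pham vs Aoki: Pham preferred on 1+3+4+3 = 11 ballots; Aoki wins 16–11.
Ferraro vs Aoki: Ferraro is ranked higher on 1+3+4+2 = 10 ballots, Aoki on 17. Aoki wins 17–10.
Only Kaur has no losses; Kaur is the Condorcet winner.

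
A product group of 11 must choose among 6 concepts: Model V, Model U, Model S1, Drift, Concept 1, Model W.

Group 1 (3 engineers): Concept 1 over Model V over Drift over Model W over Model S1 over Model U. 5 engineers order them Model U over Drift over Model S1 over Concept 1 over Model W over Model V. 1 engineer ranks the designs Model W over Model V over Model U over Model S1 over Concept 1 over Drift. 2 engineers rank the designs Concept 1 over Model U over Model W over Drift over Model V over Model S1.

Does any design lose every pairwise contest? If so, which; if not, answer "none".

none

Head-to-head results (11 engineers):
Model V vs Model U: Model V is ranked higher on 3+1 = 4 ballots, Model U on 7. Model U wins 7–4.
Model V vs Model S1: Model V, 6–5.
Model V vs Drift: Drift wins 7–4.
Model V vs Concept 1: 1 to 10, Concept 1.
Model V vs Model W: Model W wins 8–3.
Model U vs Model S1: Model U, 8–3.
Model U vs Drift: Model U preferred on 5+1+2 = 8 ballots; Model U wins 8–3.
Model U vs Concept 1: Model U, 6–5.
Model U–Model W: Model U 7–4.
Model S1 vs Drift: Drift, 10–1.
Model S1 vs Concept 1: Model S1 wins 6–5.
Model S1 vs Model W: Model W wins 6–5.
Drift vs Concept 1: 5 to 6, Concept 1.
Drift–Model W: Drift 8–3.
Concept 1 vs Model W: Concept 1 is ranked higher on 3+5+2 = 10 ballots, Model W on 1. Concept 1 wins 10–1.
No design is winless: Model V beats Model S1; Model U beats Model V; Model S1 beats Concept 1; Drift beats Model V; Concept 1 beats Model V; Model W beats Model V. There is no Condorcet loser.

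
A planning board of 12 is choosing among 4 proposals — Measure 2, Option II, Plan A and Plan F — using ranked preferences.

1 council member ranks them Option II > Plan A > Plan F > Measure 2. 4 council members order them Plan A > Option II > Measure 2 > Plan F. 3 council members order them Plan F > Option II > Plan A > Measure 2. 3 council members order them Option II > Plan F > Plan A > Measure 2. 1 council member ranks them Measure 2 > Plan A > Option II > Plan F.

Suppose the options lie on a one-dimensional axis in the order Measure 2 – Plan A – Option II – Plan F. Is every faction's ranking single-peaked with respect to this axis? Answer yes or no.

yes

Axis positions: Measure 2=1, Plan A=2, Option II=3, Plan F=4.
Faction 1 (peak Option II at position 3): ranking walks positions 3-2-4-1, expanding outward from the peak — single-peaked.
Faction 2 (peak Plan A at position 2): ranking walks positions 2-3-1-4, expanding outward from the peak — single-peaked.
Faction 3 (peak Plan F at position 4): ranking walks positions 4-3-2-1, expanding outward from the peak — single-peaked.
Faction 4 (peak Option II at position 3): ranking walks positions 3-4-2-1, expanding outward from the peak — single-peaked.
Faction 5 (peak Measure 2 at position 1): ranking walks positions 1-2-3-4, expanding outward from the peak — single-peaked.
Every ranking is single-peaked on this axis.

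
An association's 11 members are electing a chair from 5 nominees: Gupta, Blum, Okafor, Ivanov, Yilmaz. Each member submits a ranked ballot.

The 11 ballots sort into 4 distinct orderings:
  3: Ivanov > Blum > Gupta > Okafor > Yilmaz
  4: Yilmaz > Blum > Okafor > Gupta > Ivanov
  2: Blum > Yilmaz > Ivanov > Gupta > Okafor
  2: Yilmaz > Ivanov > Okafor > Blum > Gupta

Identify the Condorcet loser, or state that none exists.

Gupta

Head-to-head results (11 voters):
Gupta vs Blum: 0 for Gupta, 11 for Blum — Blum by 11–0.
Gupta vs Okafor: 5 to 6, Okafor.
Gupta vs Ivanov: Gupta is ranked higher on 4 ballots, Ivanov on 7. Ivanov wins 7–4.
Gupta vs Yilmaz: 3 for Gupta, 8 for Yilmaz — Yilmaz by 8–3.
Blum–Okafor: Blum 9–2.
Blum vs Ivanov: Blum, 6–5.
Blum vs Yilmaz: Blum preferred on 3+2 = 5 ballots; Yilmaz wins 6–5.
Okafor vs Ivanov: Okafor is ranked higher on 4 ballots, Ivanov on 7. Ivanov wins 7–4.
Okafor vs Yilmaz: 3 to 8, Yilmaz.
Ivanov vs Yilmaz: Ivanov preferred on 3 ballots; Yilmaz wins 8–3.
Only Gupta has no wins; Gupta is the Condorcet loser.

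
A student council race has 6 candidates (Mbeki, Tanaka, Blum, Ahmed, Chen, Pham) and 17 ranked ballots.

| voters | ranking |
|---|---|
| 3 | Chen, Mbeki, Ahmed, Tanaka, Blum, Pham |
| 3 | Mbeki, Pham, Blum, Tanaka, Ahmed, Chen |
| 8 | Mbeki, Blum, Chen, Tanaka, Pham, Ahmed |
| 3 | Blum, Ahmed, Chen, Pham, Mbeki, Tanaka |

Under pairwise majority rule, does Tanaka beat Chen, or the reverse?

Chen

Ballots ranking Tanaka above Chen: 3.
Ballots ranking Chen above Tanaka: 17 − 3 = 14.
Chen wins the head-to-head 14–3.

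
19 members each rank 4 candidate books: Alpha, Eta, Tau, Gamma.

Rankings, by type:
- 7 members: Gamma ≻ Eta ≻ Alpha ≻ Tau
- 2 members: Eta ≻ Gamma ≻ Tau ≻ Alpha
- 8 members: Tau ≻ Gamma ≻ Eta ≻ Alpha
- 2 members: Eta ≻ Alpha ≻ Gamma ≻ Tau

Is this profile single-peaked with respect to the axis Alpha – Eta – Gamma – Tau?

yes

Axis positions: Alpha=1, Eta=2, Gamma=3, Tau=4.
Type 1 (peak Gamma at position 3): ranking walks positions 3-2-1-4, expanding outward from the peak — single-peaked.
Type 2 (peak Eta at position 2): ranking walks positions 2-3-4-1, expanding outward from the peak — single-peaked.
Type 3 (peak Tau at position 4): ranking walks positions 4-3-2-1, expanding outward from the peak — single-peaked.
Type 4 (peak Eta at position 2): ranking walks positions 2-1-3-4, expanding outward from the peak — single-peaked.
Every ranking is single-peaked on this axis.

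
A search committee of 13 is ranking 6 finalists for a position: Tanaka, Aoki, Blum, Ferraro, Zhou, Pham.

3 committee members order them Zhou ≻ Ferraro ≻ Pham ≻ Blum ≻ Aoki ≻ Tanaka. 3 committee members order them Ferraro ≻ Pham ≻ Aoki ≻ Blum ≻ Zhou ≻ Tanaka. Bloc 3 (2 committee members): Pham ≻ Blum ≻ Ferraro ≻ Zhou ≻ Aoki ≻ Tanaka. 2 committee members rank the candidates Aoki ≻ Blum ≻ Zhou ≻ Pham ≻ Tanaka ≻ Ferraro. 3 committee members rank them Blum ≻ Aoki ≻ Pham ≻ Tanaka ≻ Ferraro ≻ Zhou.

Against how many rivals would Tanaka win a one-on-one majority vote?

0

Tanaka against each rival (13 committee members):
Tanaka vs Aoki: Tanaka preferred on 0 ballots; Aoki wins 13–0.
Tanaka vs Blum: Tanaka preferred on 0 ballots; Blum wins 13–0.
Tanaka vs Ferraro: Tanaka preferred on 2+3 = 5 ballots; Ferraro wins 8–5.
Tanaka vs Zhou: 3 to 10, Zhou.
Tanaka vs Pham: Tanaka is ranked higher on 0 ballots, Pham on 13. Pham wins 13–0.
Tanaka beats no one; loses to Aoki, Blum, Ferraro, Zhou, Pham — 0 pairwise wins.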